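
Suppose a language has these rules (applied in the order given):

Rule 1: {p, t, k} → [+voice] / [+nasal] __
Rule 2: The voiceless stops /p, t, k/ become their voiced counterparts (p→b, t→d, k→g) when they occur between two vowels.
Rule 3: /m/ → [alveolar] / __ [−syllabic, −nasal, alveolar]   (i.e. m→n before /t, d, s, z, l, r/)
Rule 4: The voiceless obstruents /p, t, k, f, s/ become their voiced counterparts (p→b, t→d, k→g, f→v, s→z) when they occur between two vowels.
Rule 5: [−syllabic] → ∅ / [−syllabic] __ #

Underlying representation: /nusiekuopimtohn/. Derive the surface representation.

Rule 1 (post-nasal voicing): /t/ is a voiceless stop immediately after the nasal /m/, so it voices to [d]. /nusiekuopimtohn/ → nusiekuopimdohn.
Rule 2 (intervocalic voicing): /k/ is a voiceless stop between vowels /e/ and /u/, so it voices to [g]. /p/ is a voiceless stop between vowels /o/ and /i/, so it voices to [b]. /nusiekuopimdohn/ → nusieguobimdohn.
Rule 3 (nasal place assimilation): /m/ precedes the alveolar consonant /d/, so it assimilates in place to [n]. /nusieguobimdohn/ → nusieguobindohn.
Rule 4 (intervocalic voicing): /s/ is a voiceless obstruent between vowels /u/ and /i/, so it voices to [z]. /nusieguobindohn/ → nuzieguobindohn.
Rule 5 (final cluster simplification): /n/ is the second consonant of a word-final cluster /hn/, so it deletes. /nuzieguobindohn/ → nuzieguobindoh.

nuzieguobindoh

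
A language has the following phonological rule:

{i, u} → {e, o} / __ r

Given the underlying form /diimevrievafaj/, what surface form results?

No segment of /diimevrievafaj/ meets the structural description of the rule, so the form surfaces unchanged.

diimevrievafaj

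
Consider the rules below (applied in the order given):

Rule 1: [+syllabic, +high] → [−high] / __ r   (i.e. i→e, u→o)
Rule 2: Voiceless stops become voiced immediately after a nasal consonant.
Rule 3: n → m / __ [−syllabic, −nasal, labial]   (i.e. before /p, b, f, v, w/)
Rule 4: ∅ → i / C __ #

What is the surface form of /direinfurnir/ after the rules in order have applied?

dereimforneri

Rule 1 (pre-rhotic lowering): /i/ is a high vowel immediately before /r/, so it lowers to [e]. /u/ is a high vowel immediately before /r/, so it lowers to [o]. /i/ is a high vowel immediately before /r/, so it lowers to [e]. /direinfurnir/ → dereinforner.
Rule 2 (post-nasal voicing): no segment meets the environment; /dereinforner/ is unchanged.
Rule 3 (nasal place assimilation): /n/ precedes the labial consonant /f/, so it assimilates in place to [m]. /dereinforner/ → dereimforner.
Rule 4 (final i-epenthesis): the form ends in the consonant /r/, so [i] is inserted word-finally. /dereimforner/ → dereimforneri.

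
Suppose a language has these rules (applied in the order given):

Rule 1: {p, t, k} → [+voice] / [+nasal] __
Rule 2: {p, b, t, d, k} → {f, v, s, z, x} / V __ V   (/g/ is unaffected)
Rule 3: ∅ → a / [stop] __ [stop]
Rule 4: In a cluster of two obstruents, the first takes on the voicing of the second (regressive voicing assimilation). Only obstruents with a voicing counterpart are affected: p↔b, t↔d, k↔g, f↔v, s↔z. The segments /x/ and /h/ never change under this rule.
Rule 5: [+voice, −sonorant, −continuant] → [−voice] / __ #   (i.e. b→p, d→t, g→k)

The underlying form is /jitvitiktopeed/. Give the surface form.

jidvisikatofeet

Rule 1 (post-nasal voicing): no segment meets the environment; /jitvitiktopeed/ is unchanged.
Rule 2 (intervocalic spirantization): /t/ is a stop between vowels /i/ and /i/, so it spirantizes to the fricative [s]. /p/ is a stop between vowels /o/ and /e/, so it spirantizes to the fricative [f]. /jitvitiktopeed/ → jitvisiktofeed.
Rule 3 (stop-cluster a-epenthesis): /k/ and /t/ form a stop–stop cluster, so [a] is inserted between them. /jitvisiktofeed/ → jitvisikatofeed.
Rule 4 (regressive voicing assimilation): /t/ precedes the voiced obstruent /v/, so it voices to [d] by assimilation. /jitvisikatofeed/ → jidvisikatofeed.
Rule 5 (final devoicing): /d/ is a voiced stop in word-final position, so it devoices to [t]. /jidvisikatofeed/ → jidvisikatofeet.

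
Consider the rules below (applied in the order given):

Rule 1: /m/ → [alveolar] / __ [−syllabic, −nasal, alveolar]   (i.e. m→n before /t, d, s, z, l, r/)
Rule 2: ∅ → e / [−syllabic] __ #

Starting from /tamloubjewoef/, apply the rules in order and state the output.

Rule 1 (nasal place assimilation): /m/ precedes the alveolar consonant /l/, so it assimilates in place to [n]. /tamloubjewoef/ → tanloubjewoef.
Rule 2 (final e-epenthesis): the form ends in the consonant /f/, so [e] is inserted word-finally. /tanloubjewoef/ → tanloubjewoefe.

tanloubjewoefe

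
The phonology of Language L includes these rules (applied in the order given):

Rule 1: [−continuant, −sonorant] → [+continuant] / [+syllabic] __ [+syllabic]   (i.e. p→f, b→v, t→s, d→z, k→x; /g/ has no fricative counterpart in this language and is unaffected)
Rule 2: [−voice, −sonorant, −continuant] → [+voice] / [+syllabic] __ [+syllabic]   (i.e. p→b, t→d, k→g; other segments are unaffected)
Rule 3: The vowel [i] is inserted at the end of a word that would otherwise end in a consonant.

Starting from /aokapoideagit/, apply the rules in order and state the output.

Rule 1 (intervocalic spirantization): /k/ is a stop between vowels /o/ and /a/, so it spirantizes to the fricative [x]. /p/ is a stop between vowels /a/ and /o/, so it spirantizes to the fricative [f]. /d/ is a stop between vowels /i/ and /e/, so it spirantizes to the fricative [z]. /aokapoideagit/ → aoxafoizeagit.
Rule 2 (intervocalic voicing): no segment meets the environment; /aoxafoizeagit/ is unchanged.
Rule 3 (final i-epenthesis): the form ends in the consonant /t/, so [i] is inserted word-finally. /aoxafoizeagit/ → aoxafoizeagiti.

aoxafoizeagiti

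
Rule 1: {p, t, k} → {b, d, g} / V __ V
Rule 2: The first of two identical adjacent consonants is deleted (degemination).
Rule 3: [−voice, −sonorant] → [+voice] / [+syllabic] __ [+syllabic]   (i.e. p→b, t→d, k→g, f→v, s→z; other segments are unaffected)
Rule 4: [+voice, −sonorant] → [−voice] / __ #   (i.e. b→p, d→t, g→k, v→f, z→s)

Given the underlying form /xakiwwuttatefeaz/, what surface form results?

Rule 1 (intervocalic voicing): /k/ is a voiceless stop between vowels /a/ and /i/, so it voices to [g]. /t/ is a voiceless stop between vowels /a/ and /e/, so it voices to [d]. /xakiwwuttatefeaz/ → xagiwwuttadefeaz.
Rule 2 (degemination): /ww/ is a geminate; the first /w/ deletes. /tt/ is a geminate; the first /t/ deletes. /xagiwwuttadefeaz/ → xagiwutadefeaz.
Rule 3 (intervocalic voicing): /t/ is a voiceless obstruent between vowels /u/ and /a/, so it voices to [d]. /f/ is a voiceless obstruent between vowels /e/ and /e/, so it voices to [v]. /xagiwutadefeaz/ → xagiwudadeveaz.
Rule 4 (final devoicing): /z/ is a voiced obstruent in word-final position, so it devoices to [s]. /xagiwudadeveaz/ → xagiwudadeveas.

xagiwudadeveas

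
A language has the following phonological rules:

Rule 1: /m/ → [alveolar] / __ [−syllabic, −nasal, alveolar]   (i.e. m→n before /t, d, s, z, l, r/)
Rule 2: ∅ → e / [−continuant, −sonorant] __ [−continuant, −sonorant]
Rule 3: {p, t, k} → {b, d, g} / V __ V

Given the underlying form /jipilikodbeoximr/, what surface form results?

jibiligodebeoxinr

Rule 1 (nasal place assimilation): /m/ precedes the alveolar consonant /r/, so it assimilates in place to [n]. /jipilikodbeoximr/ → jipilikodbeoxinr.
Rule 2 (stop-cluster e-epenthesis): /d/ and /b/ form a stop–stop cluster, so [e] is inserted between them. /jipilikodbeoxinr/ → jipilikodebeoxinr.
Rule 3 (intervocalic voicing): /p/ is a voiceless stop between vowels /i/ and /i/, so it voices to [b]. /k/ is a voiceless stop between vowels /i/ and /o/, so it voices to [g]. /jipilikodebeoxinr/ → jibiligodebeoxinr.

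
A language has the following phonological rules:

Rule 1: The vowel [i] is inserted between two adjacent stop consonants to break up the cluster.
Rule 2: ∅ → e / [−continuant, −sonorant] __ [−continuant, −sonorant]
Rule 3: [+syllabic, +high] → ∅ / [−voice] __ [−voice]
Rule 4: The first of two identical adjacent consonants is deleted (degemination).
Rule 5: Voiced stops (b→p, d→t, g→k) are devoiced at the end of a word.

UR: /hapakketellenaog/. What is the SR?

Rule 1 (stop-cluster i-epenthesis): /k/ and /k/ form a stop–stop cluster, so [i] is inserted between them. /hapakketellenaog/ → hapakiketellenaog.
Rule 2 (stop-cluster e-epenthesis): no segment meets the environment; /hapakiketellenaog/ is unchanged.
Rule 3 (high vowel syncope): /i/ is a high vowel flanked by voiceless consonants /k/ and /k/, so it deletes. /hapakiketellenaog/ → hapakketellenaog.
Rule 4 (degemination): /kk/ is a geminate; the first /k/ deletes. /ll/ is a geminate; the first /l/ deletes. /hapakketellenaog/ → hapaketelenaog.
Rule 5 (final devoicing): /g/ is a voiced stop in word-final position, so it devoices to [k]. /hapaketelenaog/ → hapaketelenaok.

hapaketelenaok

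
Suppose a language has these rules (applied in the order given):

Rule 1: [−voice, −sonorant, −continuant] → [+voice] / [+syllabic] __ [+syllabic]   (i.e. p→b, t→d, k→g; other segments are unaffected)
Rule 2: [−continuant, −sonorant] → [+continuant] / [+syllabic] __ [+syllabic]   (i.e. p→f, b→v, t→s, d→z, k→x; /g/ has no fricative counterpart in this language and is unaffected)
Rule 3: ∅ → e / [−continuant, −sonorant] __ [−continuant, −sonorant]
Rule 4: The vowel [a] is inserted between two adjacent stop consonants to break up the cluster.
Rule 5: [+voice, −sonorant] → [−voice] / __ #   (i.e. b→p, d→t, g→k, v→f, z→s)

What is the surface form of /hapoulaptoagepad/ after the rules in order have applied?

Rule 1 (intervocalic voicing): /p/ is a voiceless stop between vowels /a/ and /o/, so it voices to [b]. /p/ is a voiceless stop between vowels /e/ and /a/, so it voices to [b]. /hapoulaptoagepad/ → haboulaptoagebad.
Rule 2 (intervocalic spirantization): /b/ is a stop between vowels /a/ and /o/, so it spirantizes to the fricative [v]. /b/ is a stop between vowels /e/ and /a/, so it spirantizes to the fricative [v]. /haboulaptoagebad/ → havoulaptoagevad.
Rule 3 (stop-cluster e-epenthesis): /p/ and /t/ form a stop–stop cluster, so [e] is inserted between them. /havoulaptoagevad/ → havoulapetoagevad.
Rule 4 (stop-cluster a-epenthesis): no segment meets the environment; /havoulapetoagevad/ is unchanged.
Rule 5 (final devoicing): /d/ is a voiced obstruent in word-final position, so it devoices to [t]. /havoulapetoagevad/ → havoulapetoagevat.

havoulapetoagevat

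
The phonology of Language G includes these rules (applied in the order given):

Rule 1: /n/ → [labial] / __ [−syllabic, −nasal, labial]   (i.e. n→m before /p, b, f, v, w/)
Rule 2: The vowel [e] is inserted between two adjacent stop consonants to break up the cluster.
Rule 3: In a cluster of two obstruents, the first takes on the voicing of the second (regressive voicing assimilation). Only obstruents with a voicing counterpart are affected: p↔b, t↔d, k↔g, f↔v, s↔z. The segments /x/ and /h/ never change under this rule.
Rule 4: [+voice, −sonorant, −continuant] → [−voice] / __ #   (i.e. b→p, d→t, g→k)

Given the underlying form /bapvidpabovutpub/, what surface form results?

Rule 1 (nasal place assimilation): no segment meets the environment; /bapvidpabovutpub/ is unchanged.
Rule 2 (stop-cluster e-epenthesis): /d/ and /p/ form a stop–stop cluster, so [e] is inserted between them. /t/ and /p/ form a stop–stop cluster, so [e] is inserted between them. /bapvidpabovutpub/ → bapvidepabovutepub.
Rule 3 (regressive voicing assimilation): /p/ precedes the voiced obstruent /v/, so it voices to [b] by assimilation. /bapvidepabovutepub/ → babvidepabovutepub.
Rule 4 (final devoicing): /b/ is a voiced stop in word-final position, so it devoices to [p]. /babvidepabovutepub/ → babvidepabovutepup.

babvidepabovutepup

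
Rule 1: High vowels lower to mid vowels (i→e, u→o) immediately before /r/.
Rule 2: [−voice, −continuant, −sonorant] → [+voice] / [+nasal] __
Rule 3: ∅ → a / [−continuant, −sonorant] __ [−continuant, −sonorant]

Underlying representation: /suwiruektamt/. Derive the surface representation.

suweruekatamd

Rule 1 (pre-rhotic lowering): /i/ is a high vowel immediately before /r/, so it lowers to [e]. /suwiruektamt/ → suweruektamt.
Rule 2 (post-nasal voicing): /t/ is a voiceless stop immediately after the nasal /m/, so it voices to [d]. /suweruektamt/ → suweruektamd.
Rule 3 (stop-cluster a-epenthesis): /k/ and /t/ form a stop–stop cluster, so [a] is inserted between them. /suweruektamd/ → suweruekatamd.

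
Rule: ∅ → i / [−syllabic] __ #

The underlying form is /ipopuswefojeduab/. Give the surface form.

ipopuswefojeduabi

the form ends in the consonant /b/, so [i] is inserted word-finally.
Surface form: [ipopuswefojeduabi].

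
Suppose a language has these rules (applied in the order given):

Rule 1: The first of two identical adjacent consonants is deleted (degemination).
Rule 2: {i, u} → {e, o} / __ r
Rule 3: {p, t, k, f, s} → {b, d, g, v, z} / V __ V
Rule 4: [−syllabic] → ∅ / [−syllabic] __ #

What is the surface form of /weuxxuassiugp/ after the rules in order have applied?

Rule 1 (degemination): /xx/ is a geminate; the first /x/ deletes. /ss/ is a geminate; the first /s/ deletes. /weuxxuassiugp/ → weuxuasiugp.
Rule 2 (pre-rhotic lowering): no segment meets the environment; /weuxuasiugp/ is unchanged.
Rule 3 (intervocalic voicing): /s/ is a voiceless obstruent between vowels /a/ and /i/, so it voices to [z]. /weuxuasiugp/ → weuxuaziugp.
Rule 4 (final cluster simplification): /p/ is the second consonant of a word-final cluster /gp/, so it deletes. /weuxuaziugp/ → weuxuaziug.

weuxuaziug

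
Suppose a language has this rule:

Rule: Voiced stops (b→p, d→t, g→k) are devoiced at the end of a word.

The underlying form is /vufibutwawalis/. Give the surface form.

No segment of /vufibutwawalis/ meets the structural description of the rule, so the form surfaces unchanged.

vufibutwawalis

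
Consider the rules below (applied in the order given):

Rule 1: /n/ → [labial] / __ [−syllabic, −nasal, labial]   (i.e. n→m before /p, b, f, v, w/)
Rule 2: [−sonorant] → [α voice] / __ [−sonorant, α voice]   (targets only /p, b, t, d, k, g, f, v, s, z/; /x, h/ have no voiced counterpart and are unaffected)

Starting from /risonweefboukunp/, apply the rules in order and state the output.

risomweevboukump

Rule 1 (nasal place assimilation): /n/ precedes the labial consonant /w/, so it assimilates in place to [m]. /n/ precedes the labial consonant /p/, so it assimilates in place to [m]. /risonweefboukunp/ → risomweefboukump.
Rule 2 (regressive voicing assimilation): /f/ precedes the voiced obstruent /b/, so it voices to [v] by assimilation. /risomweefboukump/ → risomweevboukump.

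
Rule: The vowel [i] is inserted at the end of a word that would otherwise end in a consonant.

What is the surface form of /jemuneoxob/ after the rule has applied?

the form ends in the consonant /b/, so [i] is inserted word-finally.
Surface form: [jemuneoxobi].

jemuneoxobi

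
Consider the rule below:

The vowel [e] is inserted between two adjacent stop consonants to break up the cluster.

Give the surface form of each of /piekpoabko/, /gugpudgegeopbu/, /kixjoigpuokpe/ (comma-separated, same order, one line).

/piekpoabko/: /k/ and /p/ form a stop–stop cluster, so [e] is inserted between them. /b/ and /k/ form a stop–stop cluster, so [e] is inserted between them. → [piekepoabeko].
/gugpudgegeopbu/: /g/ and /p/ form a stop–stop cluster, so [e] is inserted between them. /d/ and /g/ form a stop–stop cluster, so [e] is inserted between them. /p/ and /b/ form a stop–stop cluster, so [e] is inserted between them. → [gugepudegegeopebu].
/kixjoigpuokpe/: /g/ and /p/ form a stop–stop cluster, so [e] is inserted between them. /k/ and /p/ form a stop–stop cluster, so [e] is inserted between them. → [kixjoigepuokepe].

piekepoabeko, gugepudegegeopebu, kixjoigepuokepe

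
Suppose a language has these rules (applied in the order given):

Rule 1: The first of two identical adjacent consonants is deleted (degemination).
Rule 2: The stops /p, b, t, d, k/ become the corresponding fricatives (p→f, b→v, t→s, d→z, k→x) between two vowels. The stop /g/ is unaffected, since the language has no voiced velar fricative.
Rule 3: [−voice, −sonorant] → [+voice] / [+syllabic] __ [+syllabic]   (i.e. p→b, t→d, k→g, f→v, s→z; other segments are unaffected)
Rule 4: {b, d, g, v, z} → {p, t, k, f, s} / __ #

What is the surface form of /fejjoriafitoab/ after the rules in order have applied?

Rule 1 (degemination): /jj/ is a geminate; the first /j/ deletes. /fejjoriafitoab/ → fejoriafitoab.
Rule 2 (intervocalic spirantization): /t/ is a stop between vowels /i/ and /o/, so it spirantizes to the fricative [s]. /fejoriafitoab/ → fejoriafisoab.
Rule 3 (intervocalic voicing): /f/ is a voiceless obstruent between vowels /a/ and /i/, so it voices to [v]. /s/ is a voiceless obstruent between vowels /i/ and /o/, so it voices to [z]. /fejoriafisoab/ → fejoriavizoab.
Rule 4 (final devoicing): /b/ is a voiced obstruent in word-final position, so it devoices to [p]. /fejoriavizoab/ → fejoriavizoap.

fejoriavizoap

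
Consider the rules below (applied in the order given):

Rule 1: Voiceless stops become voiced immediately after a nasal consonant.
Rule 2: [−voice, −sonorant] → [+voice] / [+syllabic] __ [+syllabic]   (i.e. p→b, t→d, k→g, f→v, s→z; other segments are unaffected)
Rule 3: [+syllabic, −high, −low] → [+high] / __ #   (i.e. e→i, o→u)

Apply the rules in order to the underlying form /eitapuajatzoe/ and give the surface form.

Rule 1 (post-nasal voicing): no segment meets the environment; /eitapuajatzoe/ is unchanged.
Rule 2 (intervocalic voicing): /t/ is a voiceless obstruent between vowels /i/ and /a/, so it voices to [d]. /p/ is a voiceless obstruent between vowels /a/ and /u/, so it voices to [b]. /eitapuajatzoe/ → eidabuajatzoe.
Rule 3 (final vowel raising): /e/ is a mid vowel in word-final position, so it raises to [i]. /eidabuajatzoe/ → eidabuajatzoi.

eidabuajatzoi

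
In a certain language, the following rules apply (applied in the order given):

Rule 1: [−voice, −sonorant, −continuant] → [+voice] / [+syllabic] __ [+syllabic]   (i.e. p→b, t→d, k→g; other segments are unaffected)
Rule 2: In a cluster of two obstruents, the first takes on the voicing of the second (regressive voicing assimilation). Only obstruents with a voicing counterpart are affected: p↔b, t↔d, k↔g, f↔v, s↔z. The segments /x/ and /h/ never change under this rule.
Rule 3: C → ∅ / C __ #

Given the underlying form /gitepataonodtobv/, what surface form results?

gidebadaonottob

Rule 1 (intervocalic voicing): /t/ is a voiceless stop between vowels /i/ and /e/, so it voices to [d]. /p/ is a voiceless stop between vowels /e/ and /a/, so it voices to [b]. /t/ is a voiceless stop between vowels /a/ and /a/, so it voices to [d]. /gitepataonodtobv/ → gidebadaonodtobv.
Rule 2 (regressive voicing assimilation): /d/ precedes the voiceless obstruent /t/, so it devoices to [t] by assimilation. /gidebadaonodtobv/ → gidebadaonottobv.
Rule 3 (final cluster simplification): /v/ is the second consonant of a word-final cluster /bv/, so it deletes. /gidebadaonottobv/ → gidebadaonottob.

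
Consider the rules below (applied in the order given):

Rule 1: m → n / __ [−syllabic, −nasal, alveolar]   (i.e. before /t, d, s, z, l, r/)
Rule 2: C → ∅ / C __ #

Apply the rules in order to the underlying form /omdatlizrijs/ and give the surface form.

ondatlizrij

Rule 1 (nasal place assimilation): /m/ precedes the alveolar consonant /d/, so it assimilates in place to [n]. /omdatlizrijs/ → ondatlizrijs.
Rule 2 (final cluster simplification): /s/ is the second consonant of a word-final cluster /js/, so it deletes. /ondatlizrijs/ → ondatlizrij.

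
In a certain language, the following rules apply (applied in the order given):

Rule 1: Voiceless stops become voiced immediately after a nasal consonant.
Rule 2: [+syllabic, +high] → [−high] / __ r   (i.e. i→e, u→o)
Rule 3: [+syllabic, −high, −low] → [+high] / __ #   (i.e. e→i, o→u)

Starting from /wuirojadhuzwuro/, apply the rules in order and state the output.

wuerojadhuzworu

Rule 1 (post-nasal voicing): no segment meets the environment; /wuirojadhuzwuro/ is unchanged.
Rule 2 (pre-rhotic lowering): /i/ is a high vowel immediately before /r/, so it lowers to [e]. /u/ is a high vowel immediately before /r/, so it lowers to [o]. /wuirojadhuzwuro/ → wuerojadhuzworo.
Rule 3 (final vowel raising): /o/ is a mid vowel in word-final position, so it raises to [u]. /wuerojadhuzworo/ → wuerojadhuzworu.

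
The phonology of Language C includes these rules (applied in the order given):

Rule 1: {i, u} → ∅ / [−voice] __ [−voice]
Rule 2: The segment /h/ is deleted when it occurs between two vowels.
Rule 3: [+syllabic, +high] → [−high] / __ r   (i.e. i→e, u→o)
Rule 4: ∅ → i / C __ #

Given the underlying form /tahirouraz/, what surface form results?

taeroorazi

Rule 1 (high vowel syncope): no segment meets the environment; /tahirouraz/ is unchanged.
Rule 2 (intervocalic h-deletion): /h/ occurs between vowels /a/ and /i/, so it deletes. /tahirouraz/ → tairouraz.
Rule 3 (pre-rhotic lowering): /i/ is a high vowel immediately before /r/, so it lowers to [e]. /u/ is a high vowel immediately before /r/, so it lowers to [o]. /tairouraz/ → taerooraz.
Rule 4 (final i-epenthesis): the form ends in the consonant /z/, so [i] is inserted word-finally. /taerooraz/ → taeroorazi.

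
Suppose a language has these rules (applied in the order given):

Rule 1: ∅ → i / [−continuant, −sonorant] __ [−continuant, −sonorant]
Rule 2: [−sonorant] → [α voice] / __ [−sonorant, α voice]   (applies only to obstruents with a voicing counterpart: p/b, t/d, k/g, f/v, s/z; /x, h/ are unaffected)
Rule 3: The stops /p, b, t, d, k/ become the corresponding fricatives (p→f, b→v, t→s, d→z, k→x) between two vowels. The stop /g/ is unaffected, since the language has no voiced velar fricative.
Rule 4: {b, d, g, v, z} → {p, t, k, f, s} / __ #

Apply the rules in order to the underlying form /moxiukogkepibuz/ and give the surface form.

Rule 1 (stop-cluster i-epenthesis): /g/ and /k/ form a stop–stop cluster, so [i] is inserted between them. /moxiukogkepibuz/ → moxiukogikepibuz.
Rule 2 (regressive voicing assimilation): no segment meets the environment; /moxiukogikepibuz/ is unchanged.
Rule 3 (intervocalic spirantization): /k/ is a stop between vowels /u/ and /o/, so it spirantizes to the fricative [x]. /k/ is a stop between vowels /i/ and /e/, so it spirantizes to the fricative [x]. /p/ is a stop between vowels /e/ and /i/, so it spirantizes to the fricative [f]. /b/ is a stop between vowels /i/ and /u/, so it spirantizes to the fricative [v]. /moxiukogikepibuz/ → moxiuxogixefivuz.
Rule 4 (final devoicing): /z/ is a voiced obstruent in word-final position, so it devoices to [s]. /moxiuxogixefivuz/ → moxiuxogixefivus.

moxiuxogixefivus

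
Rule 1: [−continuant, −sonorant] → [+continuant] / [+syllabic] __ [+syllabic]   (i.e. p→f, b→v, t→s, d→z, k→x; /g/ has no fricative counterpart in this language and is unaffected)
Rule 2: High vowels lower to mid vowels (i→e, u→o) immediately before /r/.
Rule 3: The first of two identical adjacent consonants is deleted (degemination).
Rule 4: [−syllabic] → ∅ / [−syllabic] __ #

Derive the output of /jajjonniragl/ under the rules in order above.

Rule 1 (intervocalic spirantization): no segment meets the environment; /jajjonniragl/ is unchanged.
Rule 2 (pre-rhotic lowering): /i/ is a high vowel immediately before /r/, so it lowers to [e]. /jajjonniragl/ → jajjonneragl.
Rule 3 (degemination): /jj/ is a geminate; the first /j/ deletes. /nn/ is a geminate; the first /n/ deletes. /jajjonneragl/ → jajoneragl.
Rule 4 (final cluster simplification): /l/ is the second consonant of a word-final cluster /gl/, so it deletes. /jajoneragl/ → jajonerag.

jajonerag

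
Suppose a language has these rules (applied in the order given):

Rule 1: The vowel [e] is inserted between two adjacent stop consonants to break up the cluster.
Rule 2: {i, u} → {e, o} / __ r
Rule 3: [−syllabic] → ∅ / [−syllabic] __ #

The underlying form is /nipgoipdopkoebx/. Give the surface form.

Rule 1 (stop-cluster e-epenthesis): /p/ and /g/ form a stop–stop cluster, so [e] is inserted between them. /p/ and /d/ form a stop–stop cluster, so [e] is inserted between them. /p/ and /k/ form a stop–stop cluster, so [e] is inserted between them. /nipgoipdopkoebx/ → nipegoipedopekoebx.
Rule 2 (pre-rhotic lowering): no segment meets the environment; /nipegoipedopekoebx/ is unchanged.
Rule 3 (final cluster simplification): /x/ is the second consonant of a word-final cluster /bx/, so it deletes. /nipegoipedopekoebx/ → nipegoipedopekoeb.

nipegoipedopekoeb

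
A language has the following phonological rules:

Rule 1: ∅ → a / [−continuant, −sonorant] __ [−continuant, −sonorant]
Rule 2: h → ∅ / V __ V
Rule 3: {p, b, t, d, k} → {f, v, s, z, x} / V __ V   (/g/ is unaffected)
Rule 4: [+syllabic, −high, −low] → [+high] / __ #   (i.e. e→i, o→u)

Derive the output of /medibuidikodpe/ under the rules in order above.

mezivuizixozafi

Rule 1 (stop-cluster a-epenthesis): /d/ and /p/ form a stop–stop cluster, so [a] is inserted between them. /medibuidikodpe/ → medibuidikodape.
Rule 2 (intervocalic h-deletion): no segment meets the environment; /medibuidikodape/ is unchanged.
Rule 3 (intervocalic spirantization): /d/ is a stop between vowels /e/ and /i/, so it spirantizes to the fricative [z]. /b/ is a stop between vowels /i/ and /u/, so it spirantizes to the fricative [v]. /d/ is a stop between vowels /i/ and /i/, so it spirantizes to the fricative [z]. /k/ is a stop between vowels /i/ and /o/, so it spirantizes to the fricative [x]. /d/ is a stop between vowels /o/ and /a/, so it spirantizes to the fricative [z]. /p/ is a stop between vowels /a/ and /e/, so it spirantizes to the fricative [f]. /medibuidikodape/ → mezivuizixozafe.
Rule 4 (final vowel raising): /e/ is a mid vowel in word-final position, so it raises to [i]. /mezivuizixozafe/ → mezivuizixozafi.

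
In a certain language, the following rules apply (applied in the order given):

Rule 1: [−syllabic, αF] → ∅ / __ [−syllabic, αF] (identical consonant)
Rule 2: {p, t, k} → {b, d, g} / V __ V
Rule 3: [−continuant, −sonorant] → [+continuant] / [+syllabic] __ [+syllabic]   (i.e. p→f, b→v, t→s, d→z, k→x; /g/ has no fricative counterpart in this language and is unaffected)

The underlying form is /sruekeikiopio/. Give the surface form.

sruegeigiovio

Rule 1 (degemination): no segment meets the environment; /sruekeikiopio/ is unchanged.
Rule 2 (intervocalic voicing): /k/ is a voiceless stop between vowels /e/ and /e/, so it voices to [g]. /k/ is a voiceless stop between vowels /i/ and /i/, so it voices to [g]. /p/ is a voiceless stop between vowels /o/ and /i/, so it voices to [b]. /sruekeikiopio/ → sruegeigiobio.
Rule 3 (intervocalic spirantization): /b/ is a stop between vowels /o/ and /i/, so it spirantizes to the fricative [v]. /sruegeigiobio/ → sruegeigiovio.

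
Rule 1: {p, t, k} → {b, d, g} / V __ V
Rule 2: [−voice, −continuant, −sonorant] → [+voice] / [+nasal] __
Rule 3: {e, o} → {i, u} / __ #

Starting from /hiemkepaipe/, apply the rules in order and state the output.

hiemgebaibi

Rule 1 (intervocalic voicing): /p/ is a voiceless stop between vowels /e/ and /a/, so it voices to [b]. /p/ is a voiceless stop between vowels /i/ and /e/, so it voices to [b]. /hiemkepaipe/ → hiemkebaibe.
Rule 2 (post-nasal voicing): /k/ is a voiceless stop immediately after the nasal /m/, so it voices to [g]. /hiemkebaibe/ → hiemgebaibe.
Rule 3 (final vowel raising): /e/ is a mid vowel in word-final position, so it raises to [i]. /hiemgebaibe/ → hiemgebaibi.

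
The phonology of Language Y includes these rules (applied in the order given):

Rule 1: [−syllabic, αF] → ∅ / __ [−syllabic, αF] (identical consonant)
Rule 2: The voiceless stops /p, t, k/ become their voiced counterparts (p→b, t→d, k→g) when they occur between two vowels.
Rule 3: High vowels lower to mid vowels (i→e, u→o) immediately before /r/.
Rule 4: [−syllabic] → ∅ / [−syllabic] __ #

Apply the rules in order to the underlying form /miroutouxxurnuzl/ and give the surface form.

Rule 1 (degemination): /xx/ is a geminate; the first /x/ deletes. /miroutouxxurnuzl/ → miroutouxurnuzl.
Rule 2 (intervocalic voicing): /t/ is a voiceless stop between vowels /u/ and /o/, so it voices to [d]. /miroutouxurnuzl/ → miroudouxurnuzl.
Rule 3 (pre-rhotic lowering): /i/ is a high vowel immediately before /r/, so it lowers to [e]. /u/ is a high vowel immediately before /r/, so it lowers to [o]. /miroudouxurnuzl/ → meroudouxornuzl.
Rule 4 (final cluster simplification): /l/ is the second consonant of a word-final cluster /zl/, so it deletes. /meroudouxornuzl/ → meroudouxornuz.

meroudouxornuz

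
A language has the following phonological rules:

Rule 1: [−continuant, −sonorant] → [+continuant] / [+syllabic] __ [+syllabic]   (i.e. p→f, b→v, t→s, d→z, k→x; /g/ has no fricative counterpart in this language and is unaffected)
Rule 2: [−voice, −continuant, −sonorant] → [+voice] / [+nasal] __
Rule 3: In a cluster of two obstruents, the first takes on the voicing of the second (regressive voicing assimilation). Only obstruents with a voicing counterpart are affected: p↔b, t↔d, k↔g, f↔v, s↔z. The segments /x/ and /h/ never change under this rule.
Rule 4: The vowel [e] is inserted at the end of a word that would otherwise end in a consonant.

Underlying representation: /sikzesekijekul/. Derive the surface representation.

Rule 1 (intervocalic spirantization): /k/ is a stop between vowels /e/ and /i/, so it spirantizes to the fricative [x]. /k/ is a stop between vowels /e/ and /u/, so it spirantizes to the fricative [x]. /sikzesekijekul/ → sikzesexijexul.
Rule 2 (post-nasal voicing): no segment meets the environment; /sikzesexijexul/ is unchanged.
Rule 3 (regressive voicing assimilation): /k/ precedes the voiced obstruent /z/, so it voices to [g] by assimilation. /sikzesexijexul/ → sigzesexijexul.
Rule 4 (final e-epenthesis): the form ends in the consonant /l/, so [e] is inserted word-finally. /sigzesexijexul/ → sigzesexijexule.

sigzesexijexule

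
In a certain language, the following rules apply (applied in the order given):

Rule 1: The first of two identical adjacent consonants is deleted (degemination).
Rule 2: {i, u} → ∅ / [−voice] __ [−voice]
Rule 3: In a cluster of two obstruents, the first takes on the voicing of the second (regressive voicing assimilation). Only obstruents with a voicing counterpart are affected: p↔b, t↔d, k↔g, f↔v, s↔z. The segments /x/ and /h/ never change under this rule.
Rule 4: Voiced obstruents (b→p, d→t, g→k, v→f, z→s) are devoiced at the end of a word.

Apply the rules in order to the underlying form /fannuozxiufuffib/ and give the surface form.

fanuosxiuffip

Rule 1 (degemination): /nn/ is a geminate; the first /n/ deletes. /ff/ is a geminate; the first /f/ deletes. /fannuozxiufuffib/ → fanuozxiufufib.
Rule 2 (high vowel syncope): /u/ is a high vowel flanked by voiceless consonants /f/ and /f/, so it deletes. /fanuozxiufufib/ → fanuozxiuffib.
Rule 3 (regressive voicing assimilation): /z/ precedes the voiceless obstruent /x/, so it devoices to [s] by assimilation. /fanuozxiuffib/ → fanuosxiuffib.
Rule 4 (final devoicing): /b/ is a voiced obstruent in word-final position, so it devoices to [p]. /fanuosxiuffib/ → fanuosxiuffip.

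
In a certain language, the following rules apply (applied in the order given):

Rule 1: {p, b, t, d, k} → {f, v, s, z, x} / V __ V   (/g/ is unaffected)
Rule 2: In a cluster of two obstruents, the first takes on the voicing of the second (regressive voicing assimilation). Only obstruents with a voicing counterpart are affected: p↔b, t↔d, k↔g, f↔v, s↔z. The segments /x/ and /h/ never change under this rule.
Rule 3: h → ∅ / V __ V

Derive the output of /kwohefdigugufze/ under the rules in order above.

Rule 1 (intervocalic spirantization): no segment meets the environment; /kwohefdigugufze/ is unchanged.
Rule 2 (regressive voicing assimilation): /f/ precedes the voiced obstruent /d/, so it voices to [v] by assimilation. /f/ precedes the voiced obstruent /z/, so it voices to [v] by assimilation. /kwohefdigugufze/ → kwohevdiguguvze.
Rule 3 (intervocalic h-deletion): /h/ occurs between vowels /o/ and /e/, so it deletes. /kwohevdiguguvze/ → kwoevdiguguvze.

kwoevdiguguvze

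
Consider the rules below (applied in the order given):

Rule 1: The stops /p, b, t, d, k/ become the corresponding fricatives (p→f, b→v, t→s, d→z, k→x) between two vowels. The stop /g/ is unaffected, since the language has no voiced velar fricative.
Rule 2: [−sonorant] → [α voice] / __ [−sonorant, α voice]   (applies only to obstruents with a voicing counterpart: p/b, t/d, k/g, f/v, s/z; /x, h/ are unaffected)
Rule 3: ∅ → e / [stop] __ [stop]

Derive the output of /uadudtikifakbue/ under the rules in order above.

uazutetixifagebue

Rule 1 (intervocalic spirantization): /d/ is a stop between vowels /a/ and /u/, so it spirantizes to the fricative [z]. /k/ is a stop between vowels /i/ and /i/, so it spirantizes to the fricative [x]. /uadudtikifakbue/ → uazudtixifakbue.
Rule 2 (regressive voicing assimilation): /d/ precedes the voiceless obstruent /t/, so it devoices to [t] by assimilation. /k/ precedes the voiced obstruent /b/, so it voices to [g] by assimilation. /uazudtixifakbue/ → uazuttixifagbue.
Rule 3 (stop-cluster e-epenthesis): /t/ and /t/ form a stop–stop cluster, so [e] is inserted between them. /g/ and /b/ form a stop–stop cluster, so [e] is inserted between them. /uazuttixifagbue/ → uazutetixifagebue.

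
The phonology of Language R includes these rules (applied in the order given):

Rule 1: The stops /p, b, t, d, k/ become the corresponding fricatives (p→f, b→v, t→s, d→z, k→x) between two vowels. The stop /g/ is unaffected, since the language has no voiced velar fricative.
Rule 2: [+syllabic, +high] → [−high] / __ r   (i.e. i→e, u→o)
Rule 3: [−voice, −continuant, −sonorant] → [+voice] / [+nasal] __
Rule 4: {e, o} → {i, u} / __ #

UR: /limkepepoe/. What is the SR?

Rule 1 (intervocalic spirantization): /p/ is a stop between vowels /e/ and /e/, so it spirantizes to the fricative [f]. /p/ is a stop between vowels /e/ and /o/, so it spirantizes to the fricative [f]. /limkepepoe/ → limkefefoe.
Rule 2 (pre-rhotic lowering): no segment meets the environment; /limkefefoe/ is unchanged.
Rule 3 (post-nasal voicing): /k/ is a voiceless stop immediately after the nasal /m/, so it voices to [g]. /limkefefoe/ → limgefefoe.
Rule 4 (final vowel raising): /e/ is a mid vowel in word-final position, so it raises to [i]. /limgefefoe/ → limgefefoi.

limgefefoi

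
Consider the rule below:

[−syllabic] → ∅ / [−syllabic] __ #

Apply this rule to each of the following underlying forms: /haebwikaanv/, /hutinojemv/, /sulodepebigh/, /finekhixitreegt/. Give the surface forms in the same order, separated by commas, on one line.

/haebwikaanv/: /v/ is the second consonant of a word-final cluster /nv/, so it deletes. → [haebwikaan].
/hutinojemv/: /v/ is the second consonant of a word-final cluster /mv/, so it deletes. → [hutinojem].
/sulodepebigh/: /h/ is the second consonant of a word-final cluster /gh/, so it deletes. → [sulodepebig].
/finekhixitreegt/: /t/ is the second consonant of a word-final cluster /gt/, so it deletes. → [finekhixitreeg].

haebwikaan, hutinojem, sulodepebig, finekhixitreeg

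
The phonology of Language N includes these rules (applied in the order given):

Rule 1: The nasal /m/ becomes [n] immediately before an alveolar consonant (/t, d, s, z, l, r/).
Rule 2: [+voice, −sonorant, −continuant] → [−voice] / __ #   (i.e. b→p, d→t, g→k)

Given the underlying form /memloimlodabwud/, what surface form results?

Rule 1 (nasal place assimilation): /m/ precedes the alveolar consonant /l/, so it assimilates in place to [n]. /m/ precedes the alveolar consonant /l/, so it assimilates in place to [n]. /memloimlodabwud/ → menloinlodabwud.
Rule 2 (final devoicing): /d/ is a voiced stop in word-final position, so it devoices to [t]. /menloinlodabwud/ → menloinlodabwut.

menloinlodabwut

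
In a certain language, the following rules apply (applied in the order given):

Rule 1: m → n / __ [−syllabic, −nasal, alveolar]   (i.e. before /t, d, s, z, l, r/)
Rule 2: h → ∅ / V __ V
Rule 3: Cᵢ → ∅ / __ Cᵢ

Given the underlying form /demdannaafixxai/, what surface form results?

Rule 1 (nasal place assimilation): /m/ precedes the alveolar consonant /d/, so it assimilates in place to [n]. /demdannaafixxai/ → dendannaafixxai.
Rule 2 (intervocalic h-deletion): no segment meets the environment; /dendannaafixxai/ is unchanged.
Rule 3 (degemination): /nn/ is a geminate; the first /n/ deletes. /xx/ is a geminate; the first /x/ deletes. /dendannaafixxai/ → dendanaafixai.

dendanaafixai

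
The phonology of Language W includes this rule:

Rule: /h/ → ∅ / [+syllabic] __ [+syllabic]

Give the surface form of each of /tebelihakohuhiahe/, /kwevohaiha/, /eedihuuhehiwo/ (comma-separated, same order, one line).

tebeliakouiae, kwevoaia, eediuueiwo

/tebelihakohuhiahe/: /h/ occurs between vowels /i/ and /a/, so it deletes. /h/ occurs between vowels /o/ and /u/, so it deletes. /h/ occurs between vowels /u/ and /i/, so it deletes. /h/ occurs between vowels /a/ and /e/, so it deletes. → [tebeliakouiae].
/kwevohaiha/: /h/ occurs between vowels /o/ and /a/, so it deletes. /h/ occurs between vowels /i/ and /a/, so it deletes. → [kwevoaia].
/eedihuuhehiwo/: /h/ occurs between vowels /i/ and /u/, so it deletes. /h/ occurs between vowels /u/ and /e/, so it deletes. /h/ occurs between vowels /e/ and /i/, so it deletes. → [eediuueiwo].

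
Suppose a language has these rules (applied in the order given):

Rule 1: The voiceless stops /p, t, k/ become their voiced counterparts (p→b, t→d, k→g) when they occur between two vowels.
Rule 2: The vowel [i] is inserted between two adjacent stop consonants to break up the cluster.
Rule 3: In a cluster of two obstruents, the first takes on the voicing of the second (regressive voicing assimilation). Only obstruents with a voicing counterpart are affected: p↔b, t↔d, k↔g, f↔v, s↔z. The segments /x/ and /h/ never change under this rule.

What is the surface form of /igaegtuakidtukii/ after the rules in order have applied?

Rule 1 (intervocalic voicing): /k/ is a voiceless stop between vowels /a/ and /i/, so it voices to [g]. /k/ is a voiceless stop between vowels /u/ and /i/, so it voices to [g]. /igaegtuakidtukii/ → igaegtuagidtugii.
Rule 2 (stop-cluster i-epenthesis): /g/ and /t/ form a stop–stop cluster, so [i] is inserted between them. /d/ and /t/ form a stop–stop cluster, so [i] is inserted between them. /igaegtuagidtugii/ → igaegituagiditugii.
Rule 3 (regressive voicing assimilation): no segment meets the environment; /igaegituagiditugii/ is unchanged.

igaegituagiditugii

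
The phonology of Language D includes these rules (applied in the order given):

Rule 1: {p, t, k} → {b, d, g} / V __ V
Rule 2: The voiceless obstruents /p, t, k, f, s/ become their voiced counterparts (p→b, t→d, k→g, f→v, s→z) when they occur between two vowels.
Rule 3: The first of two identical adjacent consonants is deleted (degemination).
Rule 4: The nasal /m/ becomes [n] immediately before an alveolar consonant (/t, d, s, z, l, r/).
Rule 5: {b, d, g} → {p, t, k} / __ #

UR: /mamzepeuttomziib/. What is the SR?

manzebeutonziip

Rule 1 (intervocalic voicing): /p/ is a voiceless stop between vowels /e/ and /e/, so it voices to [b]. /mamzepeuttomziib/ → mamzebeuttomziib.
Rule 2 (intervocalic voicing): no segment meets the environment; /mamzebeuttomziib/ is unchanged.
Rule 3 (degemination): /tt/ is a geminate; the first /t/ deletes. /mamzebeuttomziib/ → mamzebeutomziib.
Rule 4 (nasal place assimilation): /m/ precedes the alveolar consonant /z/, so it assimilates in place to [n]. /m/ precedes the alveolar consonant /z/, so it assimilates in place to [n]. /mamzebeutomziib/ → manzebeutonziib.
Rule 5 (final devoicing): /b/ is a voiced stop in word-final position, so it devoices to [p]. /manzebeutonziib/ → manzebeutonziip.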